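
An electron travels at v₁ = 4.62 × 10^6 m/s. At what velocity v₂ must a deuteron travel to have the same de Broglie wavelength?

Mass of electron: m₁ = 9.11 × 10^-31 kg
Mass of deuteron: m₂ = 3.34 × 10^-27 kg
v₂ = 1.26 × 10^3 m/s

For equal de Broglie wavelengths: λ₁ = λ₂

h/(m₁v₁) = h/(m₂v₂)
m₁v₁ = m₂v₂
v₂ = v₁ · (m₁/m₂)

v₂ = 4.62 × 10^6 m/s × (9.11 × 10^-31 kg / 3.34 × 10^-27 kg)
v₂ = 1.26 × 10^3 m/s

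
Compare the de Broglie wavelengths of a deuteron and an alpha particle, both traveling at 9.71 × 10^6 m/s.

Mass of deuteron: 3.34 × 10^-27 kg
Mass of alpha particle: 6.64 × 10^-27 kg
The deuteron has the longer wavelength.

Using λ = h/(mv), since both particles have the same velocity, the wavelength depends only on mass.

For deuteron: λ₁ = h/(m₁v) = 2.04 × 10^-14 m
For alpha particle: λ₂ = h/(m₂v) = 1.03 × 10^-14 m

Since λ ∝ 1/m at constant velocity, the lighter particle has the longer wavelength.

The deuteron has the longer de Broglie wavelength.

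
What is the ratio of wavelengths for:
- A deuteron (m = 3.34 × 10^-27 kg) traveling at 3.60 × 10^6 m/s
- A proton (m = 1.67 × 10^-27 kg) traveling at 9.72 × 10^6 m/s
λ₁/λ₂ = 1.35

Using λ = h/(mv):

λ₁ = h/(m₁v₁) = 5.51 × 10^-14 m
λ₂ = h/(m₂v₂) = 4.08 × 10^-14 m

Ratio λ₁/λ₂ = (m₂v₂)/(m₁v₁)
         = (1.67 × 10^-27 kg × 9.72 × 10^6 m/s) / (3.34 × 10^-27 kg × 3.60 × 10^6 m/s)
         = 1.35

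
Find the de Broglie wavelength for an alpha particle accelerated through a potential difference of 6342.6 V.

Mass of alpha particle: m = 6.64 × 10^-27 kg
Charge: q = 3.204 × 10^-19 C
1.28 × 10^-13 m

When a particle is accelerated through voltage V, it gains kinetic energy KE = qV.

The de Broglie wavelength is then λ = h/√(2mqV):

λ = h/√(2mqV)
λ = (6.626 × 10^-34 J·s) / √(2 × 6.64 × 10^-27 kg × 3.204 × 10^-19 C × 6342.6 V)
λ = 1.28 × 10^-13 m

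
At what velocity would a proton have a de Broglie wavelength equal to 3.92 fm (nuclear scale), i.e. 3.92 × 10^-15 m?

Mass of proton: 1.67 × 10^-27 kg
1.01 × 10^8 m/s

From λ = h/(mv), solve for v:

v = h/(mλ)
v = (6.626 × 10^-34 J·s) / (1.67 × 10^-27 kg × 3.92 × 10^-15 m)
v = 1.01 × 10^8 m/s

Note: This velocity is 33.8% of the speed of light, so relativistic corrections would be needed for a more accurate calculation.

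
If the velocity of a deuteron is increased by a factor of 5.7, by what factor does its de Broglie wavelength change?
The wavelength decreases by a factor of 5.7.

From λ = h/(mv), the wavelength is inversely proportional to velocity:

λ ∝ 1/v

If v → 5.7v, then λ → λ/5.7

When velocity is increased by a factor of 5.7, the wavelength decreases by a factor of 5.7.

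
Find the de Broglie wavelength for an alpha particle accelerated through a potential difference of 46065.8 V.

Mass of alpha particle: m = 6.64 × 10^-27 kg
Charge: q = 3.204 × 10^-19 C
4.73 × 10^-14 m

When a particle is accelerated through voltage V, it gains kinetic energy KE = qV.

The de Broglie wavelength is then λ = h/√(2mqV):

λ = h/√(2mqV)
λ = (6.626 × 10^-34 J·s) / √(2 × 6.64 × 10^-27 kg × 3.204 × 10^-19 C × 46065.8 V)
λ = 4.73 × 10^-14 m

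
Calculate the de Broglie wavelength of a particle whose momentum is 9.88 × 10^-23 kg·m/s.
6.71 × 10^-12 m

Using the de Broglie relation λ = h/p:

λ = h/p
λ = (6.626 × 10^-34 J·s) / (9.88 × 10^-23 kg·m/s)
λ = 6.71 × 10^-12 m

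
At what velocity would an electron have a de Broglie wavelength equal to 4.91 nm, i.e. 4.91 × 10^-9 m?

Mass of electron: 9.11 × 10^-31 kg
1.48 × 10^5 m/s

From λ = h/(mv), solve for v:

v = h/(mλ)
v = (6.626 × 10^-34 J·s) / (9.11 × 10^-31 kg × 4.91 × 10^-9 m)
v = 1.48 × 10^5 m/s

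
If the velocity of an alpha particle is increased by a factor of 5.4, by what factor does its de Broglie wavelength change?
The wavelength decreases by a factor of 5.4.

From λ = h/(mv), the wavelength is inversely proportional to velocity:

λ ∝ 1/v

If v → 5.4v, then λ → λ/5.4

When velocity is increased by a factor of 5.4, the wavelength decreases by a factor of 5.4.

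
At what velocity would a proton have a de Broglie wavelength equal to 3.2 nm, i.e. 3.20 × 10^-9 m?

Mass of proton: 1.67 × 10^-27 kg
1.24 × 10^2 m/s

From λ = h/(mv), solve for v:

v = h/(mλ)
v = (6.626 × 10^-34 J·s) / (1.67 × 10^-27 kg × 3.20 × 10^-9 m)
v = 1.24 × 10^2 m/s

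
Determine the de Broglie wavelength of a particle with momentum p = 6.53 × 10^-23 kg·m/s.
1.01 × 10^-11 m

Using the de Broglie relation λ = h/p:

λ = h/p
λ = (6.626 × 10^-34 J·s) / (6.53 × 10^-23 kg·m/s)
λ = 1.01 × 10^-11 m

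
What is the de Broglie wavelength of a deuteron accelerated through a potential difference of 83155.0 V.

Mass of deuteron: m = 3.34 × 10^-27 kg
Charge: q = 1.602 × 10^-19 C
7.02 × 10^-14 m

When a particle is accelerated through voltage V, it gains kinetic energy KE = qV.

The de Broglie wavelength is then λ = h/√(2mqV):

λ = h/√(2mqV)
λ = (6.626 × 10^-34 J·s) / √(2 × 3.34 × 10^-27 kg × 1.602 × 10^-19 C × 83155.0 V)
λ = 7.02 × 10^-14 m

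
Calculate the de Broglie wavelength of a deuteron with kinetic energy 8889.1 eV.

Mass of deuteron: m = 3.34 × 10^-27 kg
2.15 × 10^-13 m

Using λ = h/√(2mKE):

First convert KE to Joules: KE = 8889.1 eV = 1.424 × 10^-15 J

λ = h/√(2mKE)
λ = (6.626 × 10^-34 J·s) / √(2 × 3.34 × 10^-27 kg × 1.424 × 10^-15 J)
λ = 2.15 × 10^-13 m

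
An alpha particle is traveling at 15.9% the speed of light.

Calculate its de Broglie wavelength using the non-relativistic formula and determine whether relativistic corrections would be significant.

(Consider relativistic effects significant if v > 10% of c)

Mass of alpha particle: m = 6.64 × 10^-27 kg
Yes, relativistic corrections are needed.

Using the non-relativistic de Broglie formula λ = h/(mv):

v = 15.9% × c = 4.767 × 10^7 m/s

λ = h/(mv)
λ = (6.626 × 10^-34 J·s) / (6.64 × 10^-27 kg × 4.767 × 10^7 m/s)
λ = 2.09 × 10^-15 m

Since v = 15.9% of c > 10% of c, relativistic corrections ARE significant and the actual wavelength would differ from this non-relativistic estimate.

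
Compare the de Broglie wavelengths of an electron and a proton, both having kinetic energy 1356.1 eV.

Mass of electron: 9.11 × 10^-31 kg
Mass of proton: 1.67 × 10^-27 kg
The electron has the longer wavelength.

Using λ = h/√(2mKE):

For electron: λ₁ = h/√(2m₁KE) = 3.33 × 10^-11 m
For proton: λ₂ = h/√(2m₂KE) = 7.78 × 10^-13 m

Since λ ∝ 1/√m at constant kinetic energy, the lighter particle has the longer wavelength.

The electron has the longer de Broglie wavelength.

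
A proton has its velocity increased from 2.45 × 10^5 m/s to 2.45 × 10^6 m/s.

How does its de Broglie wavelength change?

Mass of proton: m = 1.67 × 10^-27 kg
The wavelength decreases by a factor of 10.

Using λ = h/(mv):

Initial wavelength: λ₁ = h/(mv₁) = 1.62 × 10^-12 m
Final wavelength: λ₂ = h/(mv₂) = 1.62 × 10^-13 m

Since λ ∝ 1/v, when velocity increases by a factor of 10, the wavelength decreases by a factor of 10.

λ₂/λ₁ = v₁/v₂ = 1/10

The wavelength decreases by a factor of 10.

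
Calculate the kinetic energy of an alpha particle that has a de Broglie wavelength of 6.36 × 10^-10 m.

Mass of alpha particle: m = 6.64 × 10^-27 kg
8.17 × 10^-23 J (or 5.10 × 10^-4 eV)

From λ = h/√(2mKE), we solve for KE:

λ² = h²/(2mKE)
KE = h²/(2mλ²)
KE = (6.626 × 10^-34 J·s)² / (2 × 6.64 × 10^-27 kg × (6.36 × 10^-10 m)²)
KE = 8.17 × 10^-23 J
KE = 5.10 × 10^-4 eV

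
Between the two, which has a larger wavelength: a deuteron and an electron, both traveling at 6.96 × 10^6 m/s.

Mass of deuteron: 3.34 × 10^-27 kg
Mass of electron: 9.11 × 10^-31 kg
The electron has the longer wavelength.

Using λ = h/(mv), since both particles have the same velocity, the wavelength depends only on mass.

For deuteron: λ₁ = h/(m₁v) = 2.85 × 10^-14 m
For electron: λ₂ = h/(m₂v) = 1.05 × 10^-10 m

Since λ ∝ 1/m at constant velocity, the lighter particle has the longer wavelength.

The electron has the longer de Broglie wavelength.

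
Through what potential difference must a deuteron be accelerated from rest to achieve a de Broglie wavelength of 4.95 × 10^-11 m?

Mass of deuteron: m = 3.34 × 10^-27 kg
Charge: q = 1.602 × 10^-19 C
1.67 × 10^-1 V

From λ = h/√(2mqV), we solve for V:

λ² = h²/(2mqV)
V = h²/(2mqλ²)
V = (6.626 × 10^-34 J·s)² / (2 × 3.34 × 10^-27 kg × 1.602 × 10^-19 C × (4.95 × 10^-11 m)²)
V = 1.67 × 10^-1 V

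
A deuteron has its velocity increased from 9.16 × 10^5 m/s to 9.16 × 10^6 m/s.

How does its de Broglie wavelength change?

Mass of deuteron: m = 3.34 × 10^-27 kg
The wavelength decreases by a factor of 10.

Using λ = h/(mv):

Initial wavelength: λ₁ = h/(mv₁) = 2.17 × 10^-13 m
Final wavelength: λ₂ = h/(mv₂) = 2.17 × 10^-14 m

Since λ ∝ 1/v, when velocity increases by a factor of 10, the wavelength decreases by a factor of 10.

λ₂/λ₁ = v₁/v₂ = 1/10

The wavelength decreases by a factor of 10.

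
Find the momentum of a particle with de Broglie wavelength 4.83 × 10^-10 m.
1.37 × 10^-24 kg·m/s

From the de Broglie relation λ = h/p, we solve for p:

p = h/λ
p = (6.626 × 10^-34 J·s) / (4.83 × 10^-10 m)
p = 1.37 × 10^-24 kg·m/s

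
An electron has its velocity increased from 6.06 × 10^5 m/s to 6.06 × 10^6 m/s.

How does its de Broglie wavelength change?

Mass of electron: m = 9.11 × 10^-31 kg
The wavelength decreases by a factor of 10.

Using λ = h/(mv):

Initial wavelength: λ₁ = h/(mv₁) = 1.20 × 10^-9 m
Final wavelength: λ₂ = h/(mv₂) = 1.20 × 10^-10 m

Since λ ∝ 1/v, when velocity increases by a factor of 10, the wavelength decreases by a factor of 10.

λ₂/λ₁ = v₁/v₂ = 1/10

The wavelength decreases by a factor of 10.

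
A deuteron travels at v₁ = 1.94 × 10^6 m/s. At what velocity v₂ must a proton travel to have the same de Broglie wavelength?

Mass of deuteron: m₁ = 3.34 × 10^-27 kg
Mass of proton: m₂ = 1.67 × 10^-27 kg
v₂ = 3.88 × 10^6 m/s

For equal de Broglie wavelengths: λ₁ = λ₂

h/(m₁v₁) = h/(m₂v₂)
m₁v₁ = m₂v₂
v₂ = v₁ · (m₁/m₂)

v₂ = 1.94 × 10^6 m/s × (3.34 × 10^-27 kg / 1.67 × 10^-27 kg)
v₂ = 3.88 × 10^6 m/s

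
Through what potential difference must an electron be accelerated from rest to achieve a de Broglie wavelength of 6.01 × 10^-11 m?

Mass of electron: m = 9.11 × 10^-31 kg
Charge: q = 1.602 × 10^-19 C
416 V

From λ = h/√(2mqV), we solve for V:

λ² = h²/(2mqV)
V = h²/(2mqλ²)
V = (6.626 × 10^-34 J·s)² / (2 × 9.11 × 10^-31 kg × 1.602 × 10^-19 C × (6.01 × 10^-11 m)²)
V = 416 V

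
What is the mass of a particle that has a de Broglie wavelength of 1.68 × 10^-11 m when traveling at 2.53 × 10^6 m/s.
1.56 × 10^-29 kg

From the de Broglie relation λ = h/(mv), we solve for m:

m = h/(λv)
m = (6.626 × 10^-34 J·s) / (1.68 × 10^-11 m × 2.53 × 10^6 m/s)
m = 1.56 × 10^-29 kg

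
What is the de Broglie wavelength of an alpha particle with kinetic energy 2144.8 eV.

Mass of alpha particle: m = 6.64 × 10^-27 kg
3.10 × 10^-13 m

Using λ = h/√(2mKE):

First convert KE to Joules: KE = 2144.8 eV = 3.436 × 10^-16 J

λ = h/√(2mKE)
λ = (6.626 × 10^-34 J·s) / √(2 × 6.64 × 10^-27 kg × 3.436 × 10^-16 J)
λ = 3.10 × 10^-13 m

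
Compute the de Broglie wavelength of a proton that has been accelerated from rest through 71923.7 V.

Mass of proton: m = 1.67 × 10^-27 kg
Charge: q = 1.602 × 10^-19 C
1.07 × 10^-13 m

When a particle is accelerated through voltage V, it gains kinetic energy KE = qV.

The de Broglie wavelength is then λ = h/√(2mqV):

λ = h/√(2mqV)
λ = (6.626 × 10^-34 J·s) / √(2 × 1.67 × 10^-27 kg × 1.602 × 10^-19 C × 71923.7 V)
λ = 1.07 × 10^-13 m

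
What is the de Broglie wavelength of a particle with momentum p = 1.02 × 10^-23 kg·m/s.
6.50 × 10^-11 m

Using the de Broglie relation λ = h/p:

λ = h/p
λ = (6.626 × 10^-34 J·s) / (1.02 × 10^-23 kg·m/s)
λ = 6.50 × 10^-11 m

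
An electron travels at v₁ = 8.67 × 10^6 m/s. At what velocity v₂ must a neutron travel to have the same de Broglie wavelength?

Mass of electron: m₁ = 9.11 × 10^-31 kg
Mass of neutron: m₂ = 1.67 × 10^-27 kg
v₂ = 4.73 × 10^3 m/s

For equal de Broglie wavelengths: λ₁ = λ₂

h/(m₁v₁) = h/(m₂v₂)
m₁v₁ = m₂v₂
v₂ = v₁ · (m₁/m₂)

v₂ = 8.67 × 10^6 m/s × (9.11 × 10^-31 kg / 1.67 × 10^-27 kg)
v₂ = 4.73 × 10^3 m/s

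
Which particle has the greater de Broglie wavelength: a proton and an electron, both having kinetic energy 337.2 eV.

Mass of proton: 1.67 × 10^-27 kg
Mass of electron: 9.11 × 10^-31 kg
The electron has the longer wavelength.

Using λ = h/√(2mKE):

For proton: λ₁ = h/√(2m₁KE) = 1.56 × 10^-12 m
For electron: λ₂ = h/√(2m₂KE) = 6.68 × 10^-11 m

Since λ ∝ 1/√m at constant kinetic energy, the lighter particle has the longer wavelength.

The electron has the longer de Broglie wavelength.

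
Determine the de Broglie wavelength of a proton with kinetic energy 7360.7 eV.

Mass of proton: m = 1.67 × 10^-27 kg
3.34 × 10^-13 m

Using λ = h/√(2mKE):

First convert KE to Joules: KE = 7360.7 eV = 1.179 × 10^-15 J

λ = h/√(2mKE)
λ = (6.626 × 10^-34 J·s) / √(2 × 1.67 × 10^-27 kg × 1.179 × 10^-15 J)
λ = 3.34 × 10^-13 m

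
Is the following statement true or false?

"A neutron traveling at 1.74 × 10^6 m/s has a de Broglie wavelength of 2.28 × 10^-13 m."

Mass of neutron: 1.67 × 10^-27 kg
True

The claim is correct.

Using λ = h/(mv):
λ = (6.626 × 10^-34 J·s) / (1.67 × 10^-27 kg × 1.74 × 10^6 m/s)
λ = 2.28 × 10^-13 m

This matches the claimed value.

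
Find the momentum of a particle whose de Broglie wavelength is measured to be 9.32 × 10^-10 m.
7.11 × 10^-25 kg·m/s

From the de Broglie relation λ = h/p, we solve for p:

p = h/λ
p = (6.626 × 10^-34 J·s) / (9.32 × 10^-10 m)
p = 7.11 × 10^-25 kg·m/s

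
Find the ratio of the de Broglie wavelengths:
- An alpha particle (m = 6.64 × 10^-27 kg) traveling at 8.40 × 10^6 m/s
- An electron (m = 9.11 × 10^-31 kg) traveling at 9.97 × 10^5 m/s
λ₁/λ₂ = 1.63 × 10^-5

Using λ = h/(mv):

λ₁ = h/(m₁v₁) = 1.19 × 10^-14 m
λ₂ = h/(m₂v₂) = 7.30 × 10^-10 m

Ratio λ₁/λ₂ = (m₂v₂)/(m₁v₁)
         = (9.11 × 10^-31 kg × 9.97 × 10^5 m/s) / (6.64 × 10^-27 kg × 8.40 × 10^6 m/s)
         = 1.63 × 10^-5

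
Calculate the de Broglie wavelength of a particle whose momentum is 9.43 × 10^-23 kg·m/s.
7.03 × 10^-12 m

Using the de Broglie relation λ = h/p:

λ = h/p
λ = (6.626 × 10^-34 J·s) / (9.43 × 10^-23 kg·m/s)
λ = 7.03 × 10^-12 m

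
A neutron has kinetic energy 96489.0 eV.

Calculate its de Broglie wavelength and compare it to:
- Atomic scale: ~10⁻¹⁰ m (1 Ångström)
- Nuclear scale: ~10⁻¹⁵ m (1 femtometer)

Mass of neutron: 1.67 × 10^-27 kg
λ = 9.22 × 10^-14 m, which is between nuclear and atomic scales.

Using λ = h/√(2mKE):

KE = 96489.0 eV = 1.546 × 10^-14 J

λ = h/√(2mKE)
λ = (6.626 × 10^-34 J·s) / √(2 × 1.67 × 10^-27 kg × 1.546 × 10^-14 J)
λ = 9.22 × 10^-14 m

Comparison:
- Atomic scale (10⁻¹⁰ m): λ is 0.00092× this size
- Nuclear scale (10⁻¹⁵ m): λ is 92× this size

The wavelength is between nuclear and atomic scales.

This wavelength is appropriate for probing atomic structure but too large for nuclear physics experiments.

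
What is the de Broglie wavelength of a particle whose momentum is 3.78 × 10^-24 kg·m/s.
1.75 × 10^-10 m

Using the de Broglie relation λ = h/p:

λ = h/p
λ = (6.626 × 10^-34 J·s) / (3.78 × 10^-24 kg·m/s)
λ = 1.75 × 10^-10 m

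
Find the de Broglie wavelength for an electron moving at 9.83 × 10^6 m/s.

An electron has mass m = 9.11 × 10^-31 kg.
7.40 × 10^-11 m

Using the de Broglie relation λ = h/(mv):

λ = h/(mv)
λ = (6.626 × 10^-34 J·s) / (9.11 × 10^-31 kg × 9.83 × 10^6 m/s)
λ = 7.40 × 10^-11 m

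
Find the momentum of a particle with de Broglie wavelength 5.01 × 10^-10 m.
1.32 × 10^-24 kg·m/s

From the de Broglie relation λ = h/p, we solve for p:

p = h/λ
p = (6.626 × 10^-34 J·s) / (5.01 × 10^-10 m)
p = 1.32 × 10^-24 kg·m/s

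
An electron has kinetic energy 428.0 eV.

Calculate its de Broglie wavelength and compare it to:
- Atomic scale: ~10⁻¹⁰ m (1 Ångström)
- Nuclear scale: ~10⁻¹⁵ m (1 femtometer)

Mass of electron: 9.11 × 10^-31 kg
λ = 5.93 × 10^-11 m, which is between nuclear and atomic scales.

Using λ = h/√(2mKE):

KE = 428.0 eV = 6.857 × 10^-17 J

λ = h/√(2mKE)
λ = (6.626 × 10^-34 J·s) / √(2 × 9.11 × 10^-31 kg × 6.857 × 10^-17 J)
λ = 5.93 × 10^-11 m

Comparison:
- Atomic scale (10⁻¹⁰ m): λ is 0.59× this size
- Nuclear scale (10⁻¹⁵ m): λ is 5.9e+04× this size

The wavelength is between nuclear and atomic scales.

This wavelength is appropriate for probing atomic structure but too large for nuclear physics experiments.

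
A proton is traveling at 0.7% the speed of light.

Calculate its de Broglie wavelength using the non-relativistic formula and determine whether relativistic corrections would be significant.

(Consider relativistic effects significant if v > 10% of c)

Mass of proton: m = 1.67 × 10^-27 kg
No, relativistic corrections are not needed.

Using the non-relativistic de Broglie formula λ = h/(mv):

v = 0.7% × c = 2.099 × 10^6 m/s

λ = h/(mv)
λ = (6.626 × 10^-34 J·s) / (1.67 × 10^-27 kg × 2.099 × 10^6 m/s)
λ = 1.89 × 10^-13 m

Since v = 0.7% of c < 10% of c, relativistic corrections are NOT significant and this non-relativistic result is a good approximation.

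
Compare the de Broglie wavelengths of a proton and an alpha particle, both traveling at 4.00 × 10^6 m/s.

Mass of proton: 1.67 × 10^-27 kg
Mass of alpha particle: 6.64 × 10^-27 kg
The proton has the longer wavelength.

Using λ = h/(mv), since both particles have the same velocity, the wavelength depends only on mass.

For proton: λ₁ = h/(m₁v) = 9.92 × 10^-14 m
For alpha particle: λ₂ = h/(m₂v) = 2.49 × 10^-14 m

Since λ ∝ 1/m at constant velocity, the lighter particle has the longer wavelength.

The proton has the longer de Broglie wavelength.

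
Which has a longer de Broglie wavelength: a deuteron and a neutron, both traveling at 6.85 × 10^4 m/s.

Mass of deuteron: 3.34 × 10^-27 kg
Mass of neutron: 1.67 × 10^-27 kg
The neutron has the longer wavelength.

Using λ = h/(mv), since both particles have the same velocity, the wavelength depends only on mass.

For deuteron: λ₁ = h/(m₁v) = 2.90 × 10^-12 m
For neutron: λ₂ = h/(m₂v) = 5.79 × 10^-12 m

Since λ ∝ 1/m at constant velocity, the lighter particle has the longer wavelength.

The neutron has the longer de Broglie wavelength.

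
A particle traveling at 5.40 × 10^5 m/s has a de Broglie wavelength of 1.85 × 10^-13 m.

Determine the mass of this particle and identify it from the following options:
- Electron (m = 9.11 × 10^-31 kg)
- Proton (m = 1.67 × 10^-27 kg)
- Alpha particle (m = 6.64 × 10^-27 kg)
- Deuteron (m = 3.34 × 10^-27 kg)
The particle is an alpha particle.

From λ = h/(mv), solve for mass:

m = h/(λv)
m = (6.626 × 10^-34 J·s) / (1.85 × 10^-13 m × 5.40 × 10^5 m/s)
m = 6.63 × 10^-27 kg

Comparing with the listed masses, this is closest to an alpha particle.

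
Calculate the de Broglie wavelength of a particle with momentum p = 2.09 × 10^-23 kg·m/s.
3.17 × 10^-11 m

Using the de Broglie relation λ = h/p:

λ = h/p
λ = (6.626 × 10^-34 J·s) / (2.09 × 10^-23 kg·m/s)
λ = 3.17 × 10^-11 m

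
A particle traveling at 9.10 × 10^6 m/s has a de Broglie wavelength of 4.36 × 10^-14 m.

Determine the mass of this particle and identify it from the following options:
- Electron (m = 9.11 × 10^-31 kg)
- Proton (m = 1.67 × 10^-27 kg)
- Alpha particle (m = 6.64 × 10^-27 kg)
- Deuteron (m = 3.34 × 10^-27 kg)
The particle is a proton.

From λ = h/(mv), solve for mass:

m = h/(λv)
m = (6.626 × 10^-34 J·s) / (4.36 × 10^-14 m × 9.10 × 10^6 m/s)
m = 1.67 × 10^-27 kg

Comparing with the listed masses, this is closest to a proton.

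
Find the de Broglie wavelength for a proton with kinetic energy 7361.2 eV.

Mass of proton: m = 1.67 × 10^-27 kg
3.34 × 10^-13 m

Using λ = h/√(2mKE):

First convert KE to Joules: KE = 7361.2 eV = 1.179 × 10^-15 J

λ = h/√(2mKE)
λ = (6.626 × 10^-34 J·s) / √(2 × 1.67 × 10^-27 kg × 1.179 × 10^-15 J)
λ = 3.34 × 10^-13 m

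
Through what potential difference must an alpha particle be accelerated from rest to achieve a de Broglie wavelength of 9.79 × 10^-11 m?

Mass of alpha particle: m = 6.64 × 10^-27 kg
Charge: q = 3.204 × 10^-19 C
1.08 × 10^-2 V

From λ = h/√(2mqV), we solve for V:

λ² = h²/(2mqV)
V = h²/(2mqλ²)
V = (6.626 × 10^-34 J·s)² / (2 × 6.64 × 10^-27 kg × 3.204 × 10^-19 C × (9.79 × 10^-11 m)²)
V = 1.08 × 10^-2 V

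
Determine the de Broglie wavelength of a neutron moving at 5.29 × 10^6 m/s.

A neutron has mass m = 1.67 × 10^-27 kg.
7.50 × 10^-14 m

Using the de Broglie relation λ = h/(mv):

λ = h/(mv)
λ = (6.626 × 10^-34 J·s) / (1.67 × 10^-27 kg × 5.29 × 10^6 m/s)
λ = 7.50 × 10^-14 m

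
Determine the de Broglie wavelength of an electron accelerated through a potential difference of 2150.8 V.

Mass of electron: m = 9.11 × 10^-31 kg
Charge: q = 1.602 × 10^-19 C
2.64 × 10^-11 m

When a particle is accelerated through voltage V, it gains kinetic energy KE = qV.

The de Broglie wavelength is then λ = h/√(2mqV):

λ = h/√(2mqV)
λ = (6.626 × 10^-34 J·s) / √(2 × 9.11 × 10^-31 kg × 1.602 × 10^-19 C × 2150.8 V)
λ = 2.64 × 10^-11 m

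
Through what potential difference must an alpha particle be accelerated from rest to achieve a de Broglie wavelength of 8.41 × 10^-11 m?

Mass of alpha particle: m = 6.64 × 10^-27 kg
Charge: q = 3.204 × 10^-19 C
1.46 × 10^-2 V

From λ = h/√(2mqV), we solve for V:

λ² = h²/(2mqV)
V = h²/(2mqλ²)
V = (6.626 × 10^-34 J·s)² / (2 × 6.64 × 10^-27 kg × 3.204 × 10^-19 C × (8.41 × 10^-11 m)²)
V = 1.46 × 10^-2 V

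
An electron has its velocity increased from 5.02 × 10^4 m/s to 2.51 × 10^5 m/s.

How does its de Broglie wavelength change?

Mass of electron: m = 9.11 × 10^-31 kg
The wavelength decreases by a factor of 5.

Using λ = h/(mv):

Initial wavelength: λ₁ = h/(mv₁) = 1.45 × 10^-8 m
Final wavelength: λ₂ = h/(mv₂) = 2.90 × 10^-9 m

Since λ ∝ 1/v, when velocity increases by a factor of 5, the wavelength decreases by a factor of 5.

λ₂/λ₁ = v₁/v₂ = 1/5

The wavelength decreases by a factor of 5.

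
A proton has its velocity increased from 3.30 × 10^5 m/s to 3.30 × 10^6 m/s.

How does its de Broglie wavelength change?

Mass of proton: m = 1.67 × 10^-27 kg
The wavelength decreases by a factor of 10.

Using λ = h/(mv):

Initial wavelength: λ₁ = h/(mv₁) = 1.20 × 10^-12 m
Final wavelength: λ₂ = h/(mv₂) = 1.20 × 10^-13 m

Since λ ∝ 1/v, when velocity increases by a factor of 10, the wavelength decreases by a factor of 10.

λ₂/λ₁ = v₁/v₂ = 1/10

The wavelength decreases by a factor of 10.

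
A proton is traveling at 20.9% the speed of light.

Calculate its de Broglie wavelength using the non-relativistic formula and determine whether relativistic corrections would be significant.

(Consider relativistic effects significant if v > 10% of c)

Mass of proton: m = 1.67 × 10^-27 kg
Yes, relativistic corrections are needed.

Using the non-relativistic de Broglie formula λ = h/(mv):

v = 20.9% × c = 6.266 × 10^7 m/s

λ = h/(mv)
λ = (6.626 × 10^-34 J·s) / (1.67 × 10^-27 kg × 6.266 × 10^7 m/s)
λ = 6.33 × 10^-15 m

Since v = 20.9% of c > 10% of c, relativistic corrections ARE significant and the actual wavelength would differ from this non-relativistic estimate.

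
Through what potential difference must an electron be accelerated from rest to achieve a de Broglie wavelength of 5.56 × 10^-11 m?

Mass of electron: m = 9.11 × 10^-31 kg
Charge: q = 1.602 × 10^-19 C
487 V

From λ = h/√(2mqV), we solve for V:

λ² = h²/(2mqV)
V = h²/(2mqλ²)
V = (6.626 × 10^-34 J·s)² / (2 × 9.11 × 10^-31 kg × 1.602 × 10^-19 C × (5.56 × 10^-11 m)²)
V = 487 V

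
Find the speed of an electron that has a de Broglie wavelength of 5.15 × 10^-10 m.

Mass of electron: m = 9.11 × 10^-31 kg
1.41 × 10^6 m/s

From the de Broglie relation λ = h/(mv), we solve for v:

v = h/(mλ)
v = (6.626 × 10^-34 J·s) / (9.11 × 10^-31 kg × 5.15 × 10^-10 m)
v = 1.41 × 10^6 m/s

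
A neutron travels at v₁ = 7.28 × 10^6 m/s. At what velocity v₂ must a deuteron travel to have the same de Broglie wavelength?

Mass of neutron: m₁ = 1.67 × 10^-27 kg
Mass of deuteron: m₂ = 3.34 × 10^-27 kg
v₂ = 3.64 × 10^6 m/s

For equal de Broglie wavelengths: λ₁ = λ₂

h/(m₁v₁) = h/(m₂v₂)
m₁v₁ = m₂v₂
v₂ = v₁ · (m₁/m₂)

v₂ = 7.28 × 10^6 m/s × (1.67 × 10^-27 kg / 3.34 × 10^-27 kg)
v₂ = 3.64 × 10^6 m/s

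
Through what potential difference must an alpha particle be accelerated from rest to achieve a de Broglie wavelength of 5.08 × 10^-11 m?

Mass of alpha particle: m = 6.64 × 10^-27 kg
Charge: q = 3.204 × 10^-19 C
4.00 × 10^-2 V

From λ = h/√(2mqV), we solve for V:

λ² = h²/(2mqV)
V = h²/(2mqλ²)
V = (6.626 × 10^-34 J·s)² / (2 × 6.64 × 10^-27 kg × 3.204 × 10^-19 C × (5.08 × 10^-11 m)²)
V = 4.00 × 10^-2 V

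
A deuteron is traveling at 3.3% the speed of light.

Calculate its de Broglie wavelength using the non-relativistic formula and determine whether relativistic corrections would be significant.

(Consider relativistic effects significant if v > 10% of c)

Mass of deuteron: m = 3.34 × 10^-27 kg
No, relativistic corrections are not needed.

Using the non-relativistic de Broglie formula λ = h/(mv):

v = 3.3% × c = 9.893 × 10^6 m/s

λ = h/(mv)
λ = (6.626 × 10^-34 J·s) / (3.34 × 10^-27 kg × 9.893 × 10^6 m/s)
λ = 2.01 × 10^-14 m

Since v = 3.3% of c < 10% of c, relativistic corrections are NOT significant and this non-relativistic result is a good approximation.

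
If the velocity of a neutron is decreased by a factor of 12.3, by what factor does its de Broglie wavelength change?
The wavelength increases by a factor of 12.3.

From λ = h/(mv), the wavelength is inversely proportional to velocity:

λ ∝ 1/v

If v → v/12.3, then λ → 12.3λ

When velocity is decreased by a factor of 12.3, the wavelength increases by a factor of 12.3.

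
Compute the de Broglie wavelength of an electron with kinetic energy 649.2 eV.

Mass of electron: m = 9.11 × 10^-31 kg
4.81 × 10^-11 m

Using λ = h/√(2mKE):

First convert KE to Joules: KE = 649.2 eV = 1.040 × 10^-16 J

λ = h/√(2mKE)
λ = (6.626 × 10^-34 J·s) / √(2 × 9.11 × 10^-31 kg × 1.040 × 10^-16 J)
λ = 4.81 × 10^-11 m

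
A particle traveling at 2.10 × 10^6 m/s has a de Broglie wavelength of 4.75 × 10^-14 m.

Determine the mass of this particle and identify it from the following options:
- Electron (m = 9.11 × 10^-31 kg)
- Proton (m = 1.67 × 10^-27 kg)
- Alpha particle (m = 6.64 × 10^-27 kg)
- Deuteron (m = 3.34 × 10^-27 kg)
The particle is an alpha particle.

From λ = h/(mv), solve for mass:

m = h/(λv)
m = (6.626 × 10^-34 J·s) / (4.75 × 10^-14 m × 2.10 × 10^6 m/s)
m = 6.64 × 10^-27 kg

Comparing with the listed masses, this is closest to an alpha particle.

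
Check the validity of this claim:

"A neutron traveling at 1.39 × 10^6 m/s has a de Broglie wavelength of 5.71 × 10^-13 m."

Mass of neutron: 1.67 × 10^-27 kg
False

The claim is incorrect.

Using λ = h/(mv):
λ = (6.626 × 10^-34 J·s) / (1.67 × 10^-27 kg × 1.39 × 10^6 m/s)
λ = 2.85 × 10^-13 m

The actual wavelength differs from the claimed 5.71 × 10^-13 m.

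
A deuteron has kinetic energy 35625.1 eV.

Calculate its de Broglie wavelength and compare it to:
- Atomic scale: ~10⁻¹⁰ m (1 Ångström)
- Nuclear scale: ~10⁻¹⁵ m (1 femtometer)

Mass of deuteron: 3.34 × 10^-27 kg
λ = 1.07 × 10^-13 m, which is between nuclear and atomic scales.

Using λ = h/√(2mKE):

KE = 35625.1 eV = 5.708 × 10^-15 J

λ = h/√(2mKE)
λ = (6.626 × 10^-34 J·s) / √(2 × 3.34 × 10^-27 kg × 5.708 × 10^-15 J)
λ = 1.07 × 10^-13 m

Comparison:
- Atomic scale (10⁻¹⁰ m): λ is 0.0011× this size
- Nuclear scale (10⁻¹⁵ m): λ is 1.1e+02× this size

The wavelength is between nuclear and atomic scales.

This wavelength is appropriate for probing atomic structure but too large for nuclear physics experiments.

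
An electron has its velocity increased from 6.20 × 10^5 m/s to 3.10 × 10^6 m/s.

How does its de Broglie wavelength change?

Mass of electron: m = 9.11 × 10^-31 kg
The wavelength decreases by a factor of 5.

Using λ = h/(mv):

Initial wavelength: λ₁ = h/(mv₁) = 1.17 × 10^-9 m
Final wavelength: λ₂ = h/(mv₂) = 2.35 × 10^-10 m

Since λ ∝ 1/v, when velocity increases by a factor of 5, the wavelength decreases by a factor of 5.

λ₂/λ₁ = v₁/v₂ = 1/5

The wavelength decreases by a factor of 5.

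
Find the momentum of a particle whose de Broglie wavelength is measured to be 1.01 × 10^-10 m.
6.56 × 10^-24 kg·m/s

From the de Broglie relation λ = h/p, we solve for p:

p = h/λ
p = (6.626 × 10^-34 J·s) / (1.01 × 10^-10 m)
p = 6.56 × 10^-24 kg·m/s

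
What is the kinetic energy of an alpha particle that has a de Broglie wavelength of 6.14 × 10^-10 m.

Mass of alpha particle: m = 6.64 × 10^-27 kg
8.77 × 10^-23 J (or 5.47 × 10^-4 eV)

From λ = h/√(2mKE), we solve for KE:

λ² = h²/(2mKE)
KE = h²/(2mλ²)
KE = (6.626 × 10^-34 J·s)² / (2 × 6.64 × 10^-27 kg × (6.14 × 10^-10 m)²)
KE = 8.77 × 10^-23 J
KE = 5.47 × 10^-4 eV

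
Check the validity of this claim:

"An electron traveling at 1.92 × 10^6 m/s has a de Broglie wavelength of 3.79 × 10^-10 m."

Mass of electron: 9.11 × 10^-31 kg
True

The claim is correct.

Using λ = h/(mv):
λ = (6.626 × 10^-34 J·s) / (9.11 × 10^-31 kg × 1.92 × 10^6 m/s)
λ = 3.79 × 10^-10 m

This matches the claimed value.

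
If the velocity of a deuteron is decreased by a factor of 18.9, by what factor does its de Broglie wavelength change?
The wavelength increases by a factor of 18.9.

From λ = h/(mv), the wavelength is inversely proportional to velocity:

λ ∝ 1/v

If v → v/18.9, then λ → 18.9λ

When velocity is decreased by a factor of 18.9, the wavelength increases by a factor of 18.9.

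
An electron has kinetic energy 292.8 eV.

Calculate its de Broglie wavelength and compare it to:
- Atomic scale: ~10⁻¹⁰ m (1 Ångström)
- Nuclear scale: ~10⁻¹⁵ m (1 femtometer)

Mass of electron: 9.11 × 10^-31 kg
λ = 7.17 × 10^-11 m, which is between nuclear and atomic scales.

Using λ = h/√(2mKE):

KE = 292.8 eV = 4.691 × 10^-17 J

λ = h/√(2mKE)
λ = (6.626 × 10^-34 J·s) / √(2 × 9.11 × 10^-31 kg × 4.691 × 10^-17 J)
λ = 7.17 × 10^-11 m

Comparison:
- Atomic scale (10⁻¹⁰ m): λ is 0.72× this size
- Nuclear scale (10⁻¹⁵ m): λ is 7.2e+04× this size

The wavelength is between nuclear and atomic scales.

This wavelength is appropriate for probing atomic structure but too large for nuclear physics experiments.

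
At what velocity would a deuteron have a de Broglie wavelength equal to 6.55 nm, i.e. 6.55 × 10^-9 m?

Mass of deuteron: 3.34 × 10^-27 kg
3.03 × 10^1 m/s

From λ = h/(mv), solve for v:

v = h/(mλ)
v = (6.626 × 10^-34 J·s) / (3.34 × 10^-27 kg × 6.55 × 10^-9 m)
v = 3.03 × 10^1 m/s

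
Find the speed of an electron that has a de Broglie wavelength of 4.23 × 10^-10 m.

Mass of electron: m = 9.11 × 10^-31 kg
1.72 × 10^6 m/s

From the de Broglie relation λ = h/(mv), we solve for v:

v = h/(mλ)
v = (6.626 × 10^-34 J·s) / (9.11 × 10^-31 kg × 4.23 × 10^-10 m)
v = 1.72 × 10^6 m/s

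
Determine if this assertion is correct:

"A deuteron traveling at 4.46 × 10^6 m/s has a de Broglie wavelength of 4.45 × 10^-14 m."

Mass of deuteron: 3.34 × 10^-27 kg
True

The claim is correct.

Using λ = h/(mv):
λ = (6.626 × 10^-34 J·s) / (3.34 × 10^-27 kg × 4.46 × 10^6 m/s)
λ = 4.45 × 10^-14 m

This matches the claimed value.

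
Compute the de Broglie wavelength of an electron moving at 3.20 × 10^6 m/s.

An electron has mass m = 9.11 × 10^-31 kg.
2.27 × 10^-10 m

Using the de Broglie relation λ = h/(mv):

λ = h/(mv)
λ = (6.626 × 10^-34 J·s) / (9.11 × 10^-31 kg × 3.20 × 10^6 m/s)
λ = 2.27 × 10^-10 m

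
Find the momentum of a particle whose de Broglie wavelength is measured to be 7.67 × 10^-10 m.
8.64 × 10^-25 kg·m/s

From the de Broglie relation λ = h/p, we solve for p:

p = h/λ
p = (6.626 × 10^-34 J·s) / (7.67 × 10^-10 m)
p = 8.64 × 10^-25 kg·m/s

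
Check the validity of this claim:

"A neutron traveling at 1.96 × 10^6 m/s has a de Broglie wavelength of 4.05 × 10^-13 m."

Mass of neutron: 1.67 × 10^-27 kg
False

The claim is incorrect.

Using λ = h/(mv):
λ = (6.626 × 10^-34 J·s) / (1.67 × 10^-27 kg × 1.96 × 10^6 m/s)
λ = 2.02 × 10^-13 m

The actual wavelength differs from the claimed 4.05 × 10^-13 m.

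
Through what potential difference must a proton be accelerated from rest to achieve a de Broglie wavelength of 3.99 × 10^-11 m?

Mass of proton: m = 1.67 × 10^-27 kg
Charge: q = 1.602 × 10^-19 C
5.15 × 10^-1 V

From λ = h/√(2mqV), we solve for V:

λ² = h²/(2mqV)
V = h²/(2mqλ²)
V = (6.626 × 10^-34 J·s)² / (2 × 1.67 × 10^-27 kg × 1.602 × 10^-19 C × (3.99 × 10^-11 m)²)
V = 5.15 × 10^-1 V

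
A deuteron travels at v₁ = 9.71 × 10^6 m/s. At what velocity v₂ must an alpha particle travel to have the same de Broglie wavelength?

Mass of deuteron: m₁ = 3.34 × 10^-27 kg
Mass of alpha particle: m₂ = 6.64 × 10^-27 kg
v₂ = 4.88 × 10^6 m/s

For equal de Broglie wavelengths: λ₁ = λ₂

h/(m₁v₁) = h/(m₂v₂)
m₁v₁ = m₂v₂
v₂ = v₁ · (m₁/m₂)

v₂ = 9.71 × 10^6 m/s × (3.34 × 10^-27 kg / 6.64 × 10^-27 kg)
v₂ = 4.88 × 10^6 m/s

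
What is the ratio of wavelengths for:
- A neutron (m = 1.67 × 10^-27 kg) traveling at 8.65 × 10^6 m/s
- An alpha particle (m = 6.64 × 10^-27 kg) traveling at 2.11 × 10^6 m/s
λ₁/λ₂ = 0.970

Using λ = h/(mv):

λ₁ = h/(m₁v₁) = 4.59 × 10^-14 m
λ₂ = h/(m₂v₂) = 4.73 × 10^-14 m

Ratio λ₁/λ₂ = (m₂v₂)/(m₁v₁)
         = (6.64 × 10^-27 kg × 2.11 × 10^6 m/s) / (1.67 × 10^-27 kg × 8.65 × 10^6 m/s)
         = 0.970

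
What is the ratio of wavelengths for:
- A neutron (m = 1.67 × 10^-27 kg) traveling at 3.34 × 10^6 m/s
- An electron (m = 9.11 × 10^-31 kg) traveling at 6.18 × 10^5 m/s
λ₁/λ₂ = 1.01 × 10^-4

Using λ = h/(mv):

λ₁ = h/(m₁v₁) = 1.19 × 10^-13 m
λ₂ = h/(m₂v₂) = 1.18 × 10^-9 m

Ratio λ₁/λ₂ = (m₂v₂)/(m₁v₁)
         = (9.11 × 10^-31 kg × 6.18 × 10^5 m/s) / (1.67 × 10^-27 kg × 3.34 × 10^6 m/s)
         = 1.01 × 10^-4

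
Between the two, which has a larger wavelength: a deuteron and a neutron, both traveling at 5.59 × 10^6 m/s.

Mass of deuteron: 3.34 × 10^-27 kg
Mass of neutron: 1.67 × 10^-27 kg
The neutron has the longer wavelength.

Using λ = h/(mv), since both particles have the same velocity, the wavelength depends only on mass.

For deuteron: λ₁ = h/(m₁v) = 3.55 × 10^-14 m
For neutron: λ₂ = h/(m₂v) = 7.10 × 10^-14 m

Since λ ∝ 1/m at constant velocity, the lighter particle has the longer wavelength.

The neutron has the longer de Broglie wavelength.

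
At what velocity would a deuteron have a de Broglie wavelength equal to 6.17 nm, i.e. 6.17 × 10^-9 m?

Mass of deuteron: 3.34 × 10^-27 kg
3.22 × 10^1 m/s

From λ = h/(mv), solve for v:

v = h/(mλ)
v = (6.626 × 10^-34 J·s) / (3.34 × 10^-27 kg × 6.17 × 10^-9 m)
v = 3.22 × 10^1 m/s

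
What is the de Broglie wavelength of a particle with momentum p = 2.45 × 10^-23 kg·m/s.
2.70 × 10^-11 m

Using the de Broglie relation λ = h/p:

λ = h/p
λ = (6.626 × 10^-34 J·s) / (2.45 × 10^-23 kg·m/s)
λ = 2.70 × 10^-11 m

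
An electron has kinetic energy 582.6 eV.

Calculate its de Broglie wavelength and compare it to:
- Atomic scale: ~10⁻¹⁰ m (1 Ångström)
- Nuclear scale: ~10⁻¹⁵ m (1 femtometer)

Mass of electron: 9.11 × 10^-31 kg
λ = 5.08 × 10^-11 m, which is between nuclear and atomic scales.

Using λ = h/√(2mKE):

KE = 582.6 eV = 9.334 × 10^-17 J

λ = h/√(2mKE)
λ = (6.626 × 10^-34 J·s) / √(2 × 9.11 × 10^-31 kg × 9.334 × 10^-17 J)
λ = 5.08 × 10^-11 m

Comparison:
- Atomic scale (10⁻¹⁰ m): λ is 0.51× this size
- Nuclear scale (10⁻¹⁵ m): λ is 5.1e+04× this size

The wavelength is between nuclear and atomic scales.

This wavelength is appropriate for probing atomic structure but too large for nuclear physics experiments.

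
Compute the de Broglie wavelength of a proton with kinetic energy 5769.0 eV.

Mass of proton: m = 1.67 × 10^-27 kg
3.77 × 10^-13 m

Using λ = h/√(2mKE):

First convert KE to Joules: KE = 5769.0 eV = 9.243 × 10^-16 J

λ = h/√(2mKE)
λ = (6.626 × 10^-34 J·s) / √(2 × 1.67 × 10^-27 kg × 9.243 × 10^-16 J)
λ = 3.77 × 10^-13 m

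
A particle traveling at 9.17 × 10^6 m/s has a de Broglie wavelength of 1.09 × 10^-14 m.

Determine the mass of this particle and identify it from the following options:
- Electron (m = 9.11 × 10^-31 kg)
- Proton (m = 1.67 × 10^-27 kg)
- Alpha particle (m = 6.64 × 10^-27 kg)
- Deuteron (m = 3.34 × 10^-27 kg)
The particle is an alpha particle.

From λ = h/(mv), solve for mass:

m = h/(λv)
m = (6.626 × 10^-34 J·s) / (1.09 × 10^-14 m × 9.17 × 10^6 m/s)
m = 6.63 × 10^-27 kg

Comparing with the listed masses, this is closest to an alpha particle.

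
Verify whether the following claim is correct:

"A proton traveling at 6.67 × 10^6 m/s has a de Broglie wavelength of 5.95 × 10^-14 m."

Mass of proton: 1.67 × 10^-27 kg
True

The claim is correct.

Using λ = h/(mv):
λ = (6.626 × 10^-34 J·s) / (1.67 × 10^-27 kg × 6.67 × 10^6 m/s)
λ = 5.95 × 10^-14 m

This matches the claimed value.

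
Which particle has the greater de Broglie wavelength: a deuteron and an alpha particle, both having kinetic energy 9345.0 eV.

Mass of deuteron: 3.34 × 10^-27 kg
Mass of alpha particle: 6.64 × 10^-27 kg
The deuteron has the longer wavelength.

Using λ = h/√(2mKE):

For deuteron: λ₁ = h/√(2m₁KE) = 2.10 × 10^-13 m
For alpha particle: λ₂ = h/√(2m₂KE) = 1.49 × 10^-13 m

Since λ ∝ 1/√m at constant kinetic energy, the lighter particle has the longer wavelength.

The deuteron has the longer de Broglie wavelength.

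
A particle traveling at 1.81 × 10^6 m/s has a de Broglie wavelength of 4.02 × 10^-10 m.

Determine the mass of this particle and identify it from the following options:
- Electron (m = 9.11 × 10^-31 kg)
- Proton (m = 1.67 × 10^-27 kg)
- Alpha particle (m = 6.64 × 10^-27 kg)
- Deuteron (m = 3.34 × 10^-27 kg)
The particle is an electron.

From λ = h/(mv), solve for mass:

m = h/(λv)
m = (6.626 × 10^-34 J·s) / (4.02 × 10^-10 m × 1.81 × 10^6 m/s)
m = 9.11 × 10^-31 kg

Comparing with the listed masses, this is closest to an electron.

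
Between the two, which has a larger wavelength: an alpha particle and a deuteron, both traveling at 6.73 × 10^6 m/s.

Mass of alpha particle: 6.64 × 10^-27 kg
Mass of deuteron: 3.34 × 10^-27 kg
The deuteron has the longer wavelength.

Using λ = h/(mv), since both particles have the same velocity, the wavelength depends only on mass.

For alpha particle: λ₁ = h/(m₁v) = 1.48 × 10^-14 m
For deuteron: λ₂ = h/(m₂v) = 2.95 × 10^-14 m

Since λ ∝ 1/m at constant velocity, the lighter particle has the longer wavelength.

The deuteron has the longer de Broglie wavelength.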